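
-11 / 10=-1.10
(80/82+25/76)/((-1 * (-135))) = 271/28044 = 0.01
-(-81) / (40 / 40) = 81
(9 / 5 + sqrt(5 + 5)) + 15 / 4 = sqrt(10) + 111 / 20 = 8.71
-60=-60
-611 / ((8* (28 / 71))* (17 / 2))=-43381 / 1904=-22.78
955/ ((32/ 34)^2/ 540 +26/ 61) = 2272818825/ 1018294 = 2231.99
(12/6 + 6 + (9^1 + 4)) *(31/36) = 217/12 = 18.08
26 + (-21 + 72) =77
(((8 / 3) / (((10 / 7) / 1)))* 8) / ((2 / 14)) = 1568 / 15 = 104.53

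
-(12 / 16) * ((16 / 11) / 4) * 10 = -30 / 11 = -2.73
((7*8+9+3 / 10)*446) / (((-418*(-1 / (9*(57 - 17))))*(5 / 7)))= 36695988 / 1045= 35115.78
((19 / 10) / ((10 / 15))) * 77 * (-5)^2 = 21945 / 4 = 5486.25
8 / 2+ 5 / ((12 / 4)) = 5.67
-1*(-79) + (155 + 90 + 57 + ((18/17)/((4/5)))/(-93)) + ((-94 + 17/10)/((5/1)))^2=950915333/1317500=721.76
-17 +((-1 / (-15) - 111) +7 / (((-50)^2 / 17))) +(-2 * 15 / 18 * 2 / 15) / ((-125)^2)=-71935733 / 562500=-127.89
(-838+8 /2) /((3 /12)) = -3336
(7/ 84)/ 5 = 1/ 60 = 0.02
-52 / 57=-0.91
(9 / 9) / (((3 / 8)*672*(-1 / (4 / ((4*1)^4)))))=-1 / 16128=-0.00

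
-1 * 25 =-25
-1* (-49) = 49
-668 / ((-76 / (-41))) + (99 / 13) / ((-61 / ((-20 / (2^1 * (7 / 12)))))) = -37781977 / 105469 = -358.23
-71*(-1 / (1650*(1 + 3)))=0.01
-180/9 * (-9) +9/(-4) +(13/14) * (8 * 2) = 5393/28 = 192.61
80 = 80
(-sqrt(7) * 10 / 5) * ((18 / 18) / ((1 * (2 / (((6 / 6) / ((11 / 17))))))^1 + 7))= -34 * sqrt(7) / 141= -0.64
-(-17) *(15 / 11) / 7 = 255 / 77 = 3.31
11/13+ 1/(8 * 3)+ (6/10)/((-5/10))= -487/1560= -0.31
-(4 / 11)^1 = -4 / 11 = -0.36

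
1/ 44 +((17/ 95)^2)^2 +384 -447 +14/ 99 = -2026702827559/ 32254447500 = -62.83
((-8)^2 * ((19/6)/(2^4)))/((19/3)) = 2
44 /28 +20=151 /7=21.57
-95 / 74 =-1.28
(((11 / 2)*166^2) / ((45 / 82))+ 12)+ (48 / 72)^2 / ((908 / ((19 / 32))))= 30093047413 / 108960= 276184.36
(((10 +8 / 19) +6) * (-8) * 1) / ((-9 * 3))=832 / 171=4.87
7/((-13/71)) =-497/13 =-38.23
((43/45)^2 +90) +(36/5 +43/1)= 285754/2025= 141.11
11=11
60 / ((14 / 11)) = 330 / 7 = 47.14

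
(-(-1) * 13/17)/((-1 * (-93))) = 13/1581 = 0.01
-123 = -123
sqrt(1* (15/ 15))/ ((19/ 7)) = 7/ 19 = 0.37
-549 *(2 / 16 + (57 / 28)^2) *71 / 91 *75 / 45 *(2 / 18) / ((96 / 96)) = -338.64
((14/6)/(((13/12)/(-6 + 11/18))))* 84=-38024/39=-974.97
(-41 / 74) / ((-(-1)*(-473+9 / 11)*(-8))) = -451 / 3074848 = -0.00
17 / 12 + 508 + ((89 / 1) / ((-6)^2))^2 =668125 / 1296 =515.53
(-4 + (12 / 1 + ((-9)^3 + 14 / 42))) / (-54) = 1081 / 81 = 13.35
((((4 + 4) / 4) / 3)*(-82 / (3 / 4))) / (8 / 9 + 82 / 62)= -20336 / 617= -32.96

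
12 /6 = 2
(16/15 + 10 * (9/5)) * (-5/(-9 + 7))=143/3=47.67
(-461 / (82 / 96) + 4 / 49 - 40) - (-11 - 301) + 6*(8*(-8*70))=-54539580 / 2009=-27147.63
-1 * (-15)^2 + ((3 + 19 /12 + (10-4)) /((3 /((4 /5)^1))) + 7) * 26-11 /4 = 27.63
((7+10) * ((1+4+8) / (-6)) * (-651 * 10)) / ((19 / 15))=3596775 / 19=189303.95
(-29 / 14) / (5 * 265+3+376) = -29 / 23856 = -0.00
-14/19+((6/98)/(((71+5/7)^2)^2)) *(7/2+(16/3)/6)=-5334505271795/7239685825824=-0.74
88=88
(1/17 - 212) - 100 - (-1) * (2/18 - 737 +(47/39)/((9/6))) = -2084525/1989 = -1048.03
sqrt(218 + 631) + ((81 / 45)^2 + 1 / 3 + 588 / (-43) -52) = -200276 / 3225 + sqrt(849) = -32.96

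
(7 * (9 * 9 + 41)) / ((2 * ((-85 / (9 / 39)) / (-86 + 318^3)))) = -3168735402 / 85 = -37279240.02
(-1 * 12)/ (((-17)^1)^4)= -12/ 83521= -0.00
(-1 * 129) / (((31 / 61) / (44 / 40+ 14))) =-1188219 / 310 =-3832.96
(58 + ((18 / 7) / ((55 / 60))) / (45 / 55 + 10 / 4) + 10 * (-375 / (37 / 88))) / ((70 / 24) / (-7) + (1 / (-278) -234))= 279419039880 / 7392882791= 37.80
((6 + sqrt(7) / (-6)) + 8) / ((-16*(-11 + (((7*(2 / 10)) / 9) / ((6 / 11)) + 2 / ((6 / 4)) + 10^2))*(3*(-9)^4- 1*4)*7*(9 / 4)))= -15 / 481486093 + 5*sqrt(7) / 13481610604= -0.00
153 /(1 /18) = 2754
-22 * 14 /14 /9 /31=-22 /279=-0.08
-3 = -3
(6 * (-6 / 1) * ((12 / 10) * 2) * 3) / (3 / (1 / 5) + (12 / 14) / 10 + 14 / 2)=-9072 / 773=-11.74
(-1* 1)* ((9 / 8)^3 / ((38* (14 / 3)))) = -2187 / 272384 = -0.01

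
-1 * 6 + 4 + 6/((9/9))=4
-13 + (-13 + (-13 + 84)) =45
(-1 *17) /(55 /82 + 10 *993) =-1394 /814315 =-0.00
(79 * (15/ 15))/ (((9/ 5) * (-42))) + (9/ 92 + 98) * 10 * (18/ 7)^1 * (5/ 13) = 109535645/ 113022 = 969.15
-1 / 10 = -0.10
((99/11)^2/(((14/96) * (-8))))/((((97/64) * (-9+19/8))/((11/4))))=684288/35987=19.01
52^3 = 140608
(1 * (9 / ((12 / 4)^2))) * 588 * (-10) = -5880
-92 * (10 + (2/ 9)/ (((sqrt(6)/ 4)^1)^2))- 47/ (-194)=-5103259/ 5238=-974.28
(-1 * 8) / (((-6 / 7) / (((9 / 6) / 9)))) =14 / 9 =1.56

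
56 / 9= 6.22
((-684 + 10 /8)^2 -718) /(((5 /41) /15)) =915965379 /16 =57247836.19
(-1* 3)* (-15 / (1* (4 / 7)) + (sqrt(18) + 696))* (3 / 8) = -24111 / 32- 27* sqrt(2) / 8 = -758.24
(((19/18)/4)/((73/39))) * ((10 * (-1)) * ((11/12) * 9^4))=-9903465/1168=-8478.99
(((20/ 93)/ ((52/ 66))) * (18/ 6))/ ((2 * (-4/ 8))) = -330/ 403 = -0.82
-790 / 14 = -395 / 7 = -56.43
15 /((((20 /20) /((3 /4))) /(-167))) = -7515 /4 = -1878.75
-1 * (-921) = 921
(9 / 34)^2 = 81 / 1156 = 0.07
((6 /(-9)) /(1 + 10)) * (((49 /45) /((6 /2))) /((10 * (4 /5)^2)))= -49 /14256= -0.00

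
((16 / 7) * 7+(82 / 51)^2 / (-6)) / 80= 60743 / 312120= 0.19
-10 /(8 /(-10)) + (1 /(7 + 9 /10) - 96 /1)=-13173 /158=-83.37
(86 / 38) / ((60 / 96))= 344 / 95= 3.62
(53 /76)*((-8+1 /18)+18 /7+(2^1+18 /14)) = -13939 /9576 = -1.46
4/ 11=0.36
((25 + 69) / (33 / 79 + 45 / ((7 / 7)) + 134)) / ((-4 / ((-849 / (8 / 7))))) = 22066359 / 226784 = 97.30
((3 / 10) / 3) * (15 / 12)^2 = 5 / 32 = 0.16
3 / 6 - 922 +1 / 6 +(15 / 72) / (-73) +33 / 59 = -95178863 / 103368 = -920.78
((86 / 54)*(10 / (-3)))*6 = -860 / 27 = -31.85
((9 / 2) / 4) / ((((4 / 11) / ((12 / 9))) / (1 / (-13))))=-33 / 104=-0.32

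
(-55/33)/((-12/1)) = 5/36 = 0.14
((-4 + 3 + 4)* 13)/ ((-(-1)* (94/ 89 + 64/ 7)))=8099/ 2118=3.82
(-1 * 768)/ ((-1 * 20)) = 192/ 5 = 38.40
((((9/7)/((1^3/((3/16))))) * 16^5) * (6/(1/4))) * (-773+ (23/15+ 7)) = -4637836668.34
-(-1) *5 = 5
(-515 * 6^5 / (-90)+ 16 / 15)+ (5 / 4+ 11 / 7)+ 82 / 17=317763641 / 7140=44504.71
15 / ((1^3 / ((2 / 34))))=15 / 17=0.88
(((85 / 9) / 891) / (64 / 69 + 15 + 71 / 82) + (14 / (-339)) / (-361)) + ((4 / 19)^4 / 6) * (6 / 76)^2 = 1009454655756016 / 1350206897208327873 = 0.00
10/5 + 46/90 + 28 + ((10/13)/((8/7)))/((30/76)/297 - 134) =30.51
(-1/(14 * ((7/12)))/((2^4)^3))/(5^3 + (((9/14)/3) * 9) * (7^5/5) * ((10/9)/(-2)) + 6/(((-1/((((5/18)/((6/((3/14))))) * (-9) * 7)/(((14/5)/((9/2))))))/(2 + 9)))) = 0.00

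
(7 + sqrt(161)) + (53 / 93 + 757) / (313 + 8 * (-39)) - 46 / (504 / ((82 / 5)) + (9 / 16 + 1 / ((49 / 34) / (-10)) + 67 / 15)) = sqrt(161) + 986073763135 / 1292408259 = 775.66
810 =810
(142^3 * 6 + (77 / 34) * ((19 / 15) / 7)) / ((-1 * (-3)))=8761661489 / 1530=5726576.14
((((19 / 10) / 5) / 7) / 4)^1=19 / 1400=0.01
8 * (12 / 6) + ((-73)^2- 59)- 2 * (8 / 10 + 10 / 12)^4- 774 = 1821595199 / 405000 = 4497.77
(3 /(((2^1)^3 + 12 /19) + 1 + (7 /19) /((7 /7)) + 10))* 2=3 /10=0.30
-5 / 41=-0.12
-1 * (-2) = 2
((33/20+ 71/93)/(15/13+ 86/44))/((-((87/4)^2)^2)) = -82166656/23682727850985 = -0.00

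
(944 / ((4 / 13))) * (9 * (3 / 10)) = 41418 / 5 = 8283.60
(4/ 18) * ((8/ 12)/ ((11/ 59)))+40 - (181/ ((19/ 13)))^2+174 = -15122.07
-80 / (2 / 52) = -2080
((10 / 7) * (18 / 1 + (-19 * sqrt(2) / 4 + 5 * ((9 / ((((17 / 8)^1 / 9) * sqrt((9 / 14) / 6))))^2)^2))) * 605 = 464621138020620900 / 584647 - 57475 * sqrt(2) / 14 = 794703700910.54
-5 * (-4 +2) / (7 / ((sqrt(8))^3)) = 160 * sqrt(2) / 7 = 32.32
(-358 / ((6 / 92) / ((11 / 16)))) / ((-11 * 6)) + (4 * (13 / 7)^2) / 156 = 202045 / 3528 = 57.27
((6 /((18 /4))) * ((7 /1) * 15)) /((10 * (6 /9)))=21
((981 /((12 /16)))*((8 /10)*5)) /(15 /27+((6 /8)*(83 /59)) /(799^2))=7094402203968 /753315421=9417.57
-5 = -5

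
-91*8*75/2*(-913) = 24924900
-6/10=-0.60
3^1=3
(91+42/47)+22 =113.89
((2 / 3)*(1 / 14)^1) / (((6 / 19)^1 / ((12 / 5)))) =38 / 105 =0.36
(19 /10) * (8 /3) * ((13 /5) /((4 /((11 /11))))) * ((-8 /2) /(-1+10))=-988 /675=-1.46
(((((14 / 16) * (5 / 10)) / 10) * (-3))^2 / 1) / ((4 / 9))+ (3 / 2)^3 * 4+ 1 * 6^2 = 5072769 / 102400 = 49.54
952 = 952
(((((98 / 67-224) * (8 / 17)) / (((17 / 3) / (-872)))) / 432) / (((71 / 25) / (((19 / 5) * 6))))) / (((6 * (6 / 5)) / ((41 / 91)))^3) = 446048096875 / 6078358373724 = 0.07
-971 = -971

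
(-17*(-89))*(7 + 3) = 15130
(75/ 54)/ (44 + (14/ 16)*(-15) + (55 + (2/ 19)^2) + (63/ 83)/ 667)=1998532100/ 123586821207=0.02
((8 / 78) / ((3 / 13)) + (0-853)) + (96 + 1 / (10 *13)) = -885161 / 1170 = -756.55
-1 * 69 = -69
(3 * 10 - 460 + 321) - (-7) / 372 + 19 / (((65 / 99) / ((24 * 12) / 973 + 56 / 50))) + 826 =445836621383 / 588178500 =758.00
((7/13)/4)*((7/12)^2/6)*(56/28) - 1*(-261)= 5863447/22464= 261.02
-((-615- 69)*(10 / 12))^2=-324900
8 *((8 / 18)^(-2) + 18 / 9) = 113 / 2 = 56.50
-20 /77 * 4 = -80 /77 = -1.04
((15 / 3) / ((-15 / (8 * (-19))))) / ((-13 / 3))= -152 / 13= -11.69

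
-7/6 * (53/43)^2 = -19663/11094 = -1.77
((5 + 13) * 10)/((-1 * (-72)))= 5/2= 2.50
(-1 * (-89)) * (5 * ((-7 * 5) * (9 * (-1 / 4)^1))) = 140175 / 4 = 35043.75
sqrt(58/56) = sqrt(203)/14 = 1.02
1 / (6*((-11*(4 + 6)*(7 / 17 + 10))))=-0.00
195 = 195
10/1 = 10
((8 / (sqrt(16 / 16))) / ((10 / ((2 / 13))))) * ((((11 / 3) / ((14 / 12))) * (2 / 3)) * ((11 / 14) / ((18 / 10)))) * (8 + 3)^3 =2576816 / 17199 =149.82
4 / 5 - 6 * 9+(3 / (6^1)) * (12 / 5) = -52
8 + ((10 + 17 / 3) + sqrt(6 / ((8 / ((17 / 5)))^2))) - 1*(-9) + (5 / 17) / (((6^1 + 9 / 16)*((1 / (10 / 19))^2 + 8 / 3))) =17*sqrt(6) / 40 + 21964346 / 672231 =33.71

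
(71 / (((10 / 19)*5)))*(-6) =-4047 / 25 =-161.88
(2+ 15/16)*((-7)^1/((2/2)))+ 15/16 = -157/8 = -19.62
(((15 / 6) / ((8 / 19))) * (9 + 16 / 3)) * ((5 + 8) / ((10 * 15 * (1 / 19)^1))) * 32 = 201799 / 45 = 4484.42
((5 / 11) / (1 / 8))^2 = 1600 / 121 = 13.22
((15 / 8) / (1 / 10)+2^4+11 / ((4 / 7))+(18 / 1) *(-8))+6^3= 126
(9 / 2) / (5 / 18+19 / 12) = 162 / 67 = 2.42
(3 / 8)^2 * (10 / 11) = 0.13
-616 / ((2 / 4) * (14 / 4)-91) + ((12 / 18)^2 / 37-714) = -4002814 / 5661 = -707.09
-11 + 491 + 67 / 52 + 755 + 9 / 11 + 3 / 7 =4955091 / 4004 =1237.54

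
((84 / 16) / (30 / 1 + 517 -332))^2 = 441 / 739600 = 0.00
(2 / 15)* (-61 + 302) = 482 / 15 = 32.13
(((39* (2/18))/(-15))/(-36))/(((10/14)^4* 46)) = 31213/46575000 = 0.00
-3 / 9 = -1 / 3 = -0.33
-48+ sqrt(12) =-48+ 2*sqrt(3) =-44.54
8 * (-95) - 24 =-784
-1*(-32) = 32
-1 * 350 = -350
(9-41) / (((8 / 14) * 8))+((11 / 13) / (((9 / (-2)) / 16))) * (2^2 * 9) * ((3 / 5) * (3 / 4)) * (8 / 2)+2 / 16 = -104951 / 520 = -201.83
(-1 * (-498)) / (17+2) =498 / 19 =26.21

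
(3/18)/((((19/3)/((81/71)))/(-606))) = -18.19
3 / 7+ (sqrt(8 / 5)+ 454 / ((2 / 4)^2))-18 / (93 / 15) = 2 *sqrt(10) / 5+ 393535 / 217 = 1814.79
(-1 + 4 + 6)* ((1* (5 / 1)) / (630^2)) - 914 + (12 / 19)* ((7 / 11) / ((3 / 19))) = -88429309 / 97020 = -911.45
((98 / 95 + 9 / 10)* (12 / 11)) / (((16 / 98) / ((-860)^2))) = 1995034020 / 209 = 9545617.32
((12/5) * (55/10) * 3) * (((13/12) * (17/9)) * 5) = 2431/6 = 405.17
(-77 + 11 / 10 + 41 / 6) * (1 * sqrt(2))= -1036 * sqrt(2) / 15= -97.68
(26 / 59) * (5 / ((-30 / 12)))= -52 / 59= -0.88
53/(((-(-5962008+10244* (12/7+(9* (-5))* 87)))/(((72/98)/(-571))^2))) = 5724/3004069669054727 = 0.00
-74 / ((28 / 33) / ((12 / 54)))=-407 / 21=-19.38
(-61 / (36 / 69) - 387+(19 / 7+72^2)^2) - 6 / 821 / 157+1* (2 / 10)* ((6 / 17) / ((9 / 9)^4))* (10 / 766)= 13275300062889003203 / 493478039796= 26901501.17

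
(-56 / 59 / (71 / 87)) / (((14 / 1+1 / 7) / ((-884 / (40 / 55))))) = 99.96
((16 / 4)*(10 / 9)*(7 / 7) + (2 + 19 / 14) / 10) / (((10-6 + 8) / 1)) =6023 / 15120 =0.40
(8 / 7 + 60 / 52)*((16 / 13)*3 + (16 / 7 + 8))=265848 / 8281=32.10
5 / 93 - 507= -47146 / 93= -506.95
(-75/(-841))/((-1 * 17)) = -0.01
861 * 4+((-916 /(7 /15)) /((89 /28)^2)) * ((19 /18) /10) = 81352460 /23763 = 3423.49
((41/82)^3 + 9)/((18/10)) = 365/72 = 5.07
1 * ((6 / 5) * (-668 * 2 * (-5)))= 8016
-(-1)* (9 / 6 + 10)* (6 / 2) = 69 / 2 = 34.50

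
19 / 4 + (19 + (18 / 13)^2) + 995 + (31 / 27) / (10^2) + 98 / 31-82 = 3330652096 / 3536325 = 941.84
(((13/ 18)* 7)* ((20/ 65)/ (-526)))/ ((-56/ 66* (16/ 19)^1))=209/ 50496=0.00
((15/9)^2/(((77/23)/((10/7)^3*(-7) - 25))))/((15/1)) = -255875/101871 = -2.51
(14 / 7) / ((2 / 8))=8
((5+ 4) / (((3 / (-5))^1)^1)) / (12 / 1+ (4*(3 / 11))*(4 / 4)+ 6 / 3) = -165 / 166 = -0.99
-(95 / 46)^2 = -9025 / 2116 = -4.27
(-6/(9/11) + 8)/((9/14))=28/27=1.04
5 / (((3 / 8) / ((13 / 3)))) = 520 / 9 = 57.78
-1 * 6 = -6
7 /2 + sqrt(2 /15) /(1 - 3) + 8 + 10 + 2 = 47 /2 - sqrt(30) /30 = 23.32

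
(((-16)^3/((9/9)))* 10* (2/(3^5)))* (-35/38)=1433600/4617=310.50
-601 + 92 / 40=-5987 / 10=-598.70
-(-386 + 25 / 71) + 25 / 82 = 2247017 / 5822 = 385.95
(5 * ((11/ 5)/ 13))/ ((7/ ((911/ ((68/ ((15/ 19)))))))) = 150315/ 117572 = 1.28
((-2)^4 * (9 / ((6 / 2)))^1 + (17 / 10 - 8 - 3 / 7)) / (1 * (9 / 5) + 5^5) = 2889 / 218876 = 0.01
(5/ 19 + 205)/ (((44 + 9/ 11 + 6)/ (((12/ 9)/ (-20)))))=-220/ 817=-0.27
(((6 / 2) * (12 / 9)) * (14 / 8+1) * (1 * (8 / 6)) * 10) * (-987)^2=142878120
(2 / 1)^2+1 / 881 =3525 / 881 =4.00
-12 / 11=-1.09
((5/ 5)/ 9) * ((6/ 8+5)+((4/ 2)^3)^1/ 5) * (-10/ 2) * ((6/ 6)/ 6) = -49/ 72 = -0.68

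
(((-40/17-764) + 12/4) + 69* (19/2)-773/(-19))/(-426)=43391/275196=0.16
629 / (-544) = -37 / 32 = -1.16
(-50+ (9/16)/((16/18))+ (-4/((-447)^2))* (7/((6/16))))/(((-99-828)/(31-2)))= 109846428665/71125610112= 1.54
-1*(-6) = 6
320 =320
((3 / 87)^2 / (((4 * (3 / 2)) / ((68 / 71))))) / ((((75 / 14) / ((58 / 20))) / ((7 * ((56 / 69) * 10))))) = 186592 / 31965975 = 0.01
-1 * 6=-6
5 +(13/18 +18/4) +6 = 146/9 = 16.22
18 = 18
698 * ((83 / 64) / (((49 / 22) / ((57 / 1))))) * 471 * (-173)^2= 256026060394731 / 784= 326563852544.30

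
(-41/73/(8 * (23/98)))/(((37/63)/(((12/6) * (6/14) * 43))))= -2332449/124246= -18.77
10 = 10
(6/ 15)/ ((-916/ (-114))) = 57/ 1145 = 0.05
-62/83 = -0.75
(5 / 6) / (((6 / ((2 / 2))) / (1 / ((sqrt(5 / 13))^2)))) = 13 / 36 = 0.36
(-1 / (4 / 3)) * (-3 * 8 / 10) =9 / 5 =1.80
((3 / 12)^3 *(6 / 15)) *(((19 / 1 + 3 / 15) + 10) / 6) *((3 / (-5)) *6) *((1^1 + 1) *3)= -657 / 1000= -0.66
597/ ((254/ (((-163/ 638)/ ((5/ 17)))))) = -1654287/ 810260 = -2.04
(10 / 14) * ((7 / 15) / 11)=1 / 33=0.03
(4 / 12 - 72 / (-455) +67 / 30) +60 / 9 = 25639 / 2730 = 9.39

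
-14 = -14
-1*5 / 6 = -5 / 6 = -0.83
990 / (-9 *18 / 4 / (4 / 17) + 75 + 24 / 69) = -182160 / 17807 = -10.23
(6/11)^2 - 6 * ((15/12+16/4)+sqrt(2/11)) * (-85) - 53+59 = 510 * sqrt(22)/11+649479/242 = 2901.26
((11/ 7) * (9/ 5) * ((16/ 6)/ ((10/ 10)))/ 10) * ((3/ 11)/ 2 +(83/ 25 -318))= -1037994/ 4375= -237.26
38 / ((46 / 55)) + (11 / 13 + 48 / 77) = 1079878 / 23023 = 46.90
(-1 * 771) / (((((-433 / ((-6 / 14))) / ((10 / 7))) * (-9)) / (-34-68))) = -262140 / 21217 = -12.36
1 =1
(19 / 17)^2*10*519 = 1873590 / 289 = 6483.01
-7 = -7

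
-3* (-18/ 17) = 54/ 17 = 3.18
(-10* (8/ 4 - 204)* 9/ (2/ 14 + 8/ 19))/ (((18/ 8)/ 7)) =1504496/ 15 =100299.73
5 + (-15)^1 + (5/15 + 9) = -0.67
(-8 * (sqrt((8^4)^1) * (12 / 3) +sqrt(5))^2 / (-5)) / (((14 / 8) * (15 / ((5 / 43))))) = 16384 * sqrt(5) / 4515 +99872 / 215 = 472.64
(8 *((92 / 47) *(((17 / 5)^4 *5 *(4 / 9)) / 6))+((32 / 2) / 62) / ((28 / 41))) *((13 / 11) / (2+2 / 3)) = 343.66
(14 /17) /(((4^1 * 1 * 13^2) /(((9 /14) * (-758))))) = -0.59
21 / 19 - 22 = -20.89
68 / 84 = 17 / 21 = 0.81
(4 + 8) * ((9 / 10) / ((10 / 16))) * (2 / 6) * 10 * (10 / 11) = 576 / 11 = 52.36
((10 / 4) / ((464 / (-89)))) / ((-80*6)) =89 / 89088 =0.00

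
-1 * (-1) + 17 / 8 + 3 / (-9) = 67 / 24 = 2.79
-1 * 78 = -78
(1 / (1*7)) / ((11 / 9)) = 9 / 77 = 0.12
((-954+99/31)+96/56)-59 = -218756/217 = -1008.09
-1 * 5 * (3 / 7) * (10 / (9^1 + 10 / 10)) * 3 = -45 / 7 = -6.43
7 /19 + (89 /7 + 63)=10119 /133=76.08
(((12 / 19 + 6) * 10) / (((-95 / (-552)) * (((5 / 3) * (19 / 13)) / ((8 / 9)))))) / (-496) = -301392 / 1063145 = -0.28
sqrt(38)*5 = 5*sqrt(38) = 30.82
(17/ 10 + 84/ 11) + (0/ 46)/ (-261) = 1027/ 110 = 9.34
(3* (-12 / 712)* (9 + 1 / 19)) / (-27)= 86 / 5073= 0.02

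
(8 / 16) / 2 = 0.25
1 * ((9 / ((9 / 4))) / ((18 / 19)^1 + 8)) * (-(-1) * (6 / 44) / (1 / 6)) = 0.37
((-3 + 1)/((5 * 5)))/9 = -2/225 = -0.01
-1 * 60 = -60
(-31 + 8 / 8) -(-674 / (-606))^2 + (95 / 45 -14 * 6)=-3461992 / 30603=-113.13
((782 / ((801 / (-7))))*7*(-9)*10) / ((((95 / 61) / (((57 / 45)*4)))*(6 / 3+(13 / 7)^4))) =44896740784 / 44539605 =1008.02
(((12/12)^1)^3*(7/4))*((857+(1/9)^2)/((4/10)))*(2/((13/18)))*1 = 1214815/117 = 10383.03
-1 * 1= -1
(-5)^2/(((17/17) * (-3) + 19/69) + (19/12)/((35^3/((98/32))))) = -96600000/10527563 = -9.18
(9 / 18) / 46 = 1 / 92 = 0.01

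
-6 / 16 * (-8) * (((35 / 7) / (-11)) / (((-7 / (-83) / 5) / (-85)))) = 529125 / 77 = 6871.75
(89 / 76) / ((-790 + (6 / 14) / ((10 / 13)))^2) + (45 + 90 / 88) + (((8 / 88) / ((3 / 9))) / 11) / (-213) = 91762674072873879 / 1993860595650836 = 46.02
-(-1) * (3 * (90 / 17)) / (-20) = -27 / 34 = -0.79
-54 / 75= -18 / 25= -0.72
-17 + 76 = 59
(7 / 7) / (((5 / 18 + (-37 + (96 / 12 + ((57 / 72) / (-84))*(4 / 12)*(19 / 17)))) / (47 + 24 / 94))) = -228354336 / 138812855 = -1.65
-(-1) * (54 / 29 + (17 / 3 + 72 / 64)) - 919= -633601 / 696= -910.35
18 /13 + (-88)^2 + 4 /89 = 8961462 /1157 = 7745.43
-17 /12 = -1.42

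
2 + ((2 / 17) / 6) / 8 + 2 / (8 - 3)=4901 / 2040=2.40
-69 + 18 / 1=-51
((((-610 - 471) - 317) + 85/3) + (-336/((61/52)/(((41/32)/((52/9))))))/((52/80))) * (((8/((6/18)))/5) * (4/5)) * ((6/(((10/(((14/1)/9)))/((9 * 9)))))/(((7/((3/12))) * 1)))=-1508071824/99125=-15213.84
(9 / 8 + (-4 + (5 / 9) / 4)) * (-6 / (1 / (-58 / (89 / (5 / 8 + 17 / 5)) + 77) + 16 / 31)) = 808511837 / 26081232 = 31.00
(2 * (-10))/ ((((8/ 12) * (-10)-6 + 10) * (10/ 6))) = 9/ 2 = 4.50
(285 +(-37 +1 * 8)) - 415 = -159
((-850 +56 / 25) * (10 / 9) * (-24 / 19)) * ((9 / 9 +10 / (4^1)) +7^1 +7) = 1186864 / 57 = 20822.18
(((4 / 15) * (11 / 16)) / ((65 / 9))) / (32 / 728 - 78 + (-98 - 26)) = -77 / 612600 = -0.00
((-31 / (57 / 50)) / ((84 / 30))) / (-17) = 3875 / 6783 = 0.57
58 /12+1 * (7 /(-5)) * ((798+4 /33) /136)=-12651 /3740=-3.38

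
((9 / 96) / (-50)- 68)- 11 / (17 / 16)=-2131251 / 27200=-78.35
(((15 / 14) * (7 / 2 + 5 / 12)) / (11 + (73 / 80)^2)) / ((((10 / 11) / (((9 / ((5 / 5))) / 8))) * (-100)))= -1551 / 353402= -0.00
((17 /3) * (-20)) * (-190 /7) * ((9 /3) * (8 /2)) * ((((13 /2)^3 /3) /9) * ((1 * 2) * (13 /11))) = 1845040600 /2079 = 887465.42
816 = 816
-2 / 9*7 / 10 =-7 / 45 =-0.16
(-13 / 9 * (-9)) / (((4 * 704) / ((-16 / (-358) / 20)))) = 13 / 1260160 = 0.00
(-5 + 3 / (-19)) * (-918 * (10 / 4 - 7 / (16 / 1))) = 742203 / 76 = 9765.83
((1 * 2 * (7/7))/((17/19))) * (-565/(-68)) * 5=53675/578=92.86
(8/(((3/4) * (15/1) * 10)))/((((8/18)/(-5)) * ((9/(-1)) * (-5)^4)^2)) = -4/158203125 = -0.00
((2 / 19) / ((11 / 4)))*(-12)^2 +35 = 8467 / 209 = 40.51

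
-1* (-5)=5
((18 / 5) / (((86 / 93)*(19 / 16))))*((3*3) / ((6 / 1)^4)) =93 / 4085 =0.02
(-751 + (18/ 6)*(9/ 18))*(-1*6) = 4497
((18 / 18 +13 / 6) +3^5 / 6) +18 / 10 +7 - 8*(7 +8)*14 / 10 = -1733 / 15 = -115.53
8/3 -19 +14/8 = -175/12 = -14.58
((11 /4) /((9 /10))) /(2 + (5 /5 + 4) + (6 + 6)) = 55 /342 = 0.16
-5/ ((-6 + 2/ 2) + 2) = 5/ 3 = 1.67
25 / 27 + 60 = 60.93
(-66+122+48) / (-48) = -13 / 6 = -2.17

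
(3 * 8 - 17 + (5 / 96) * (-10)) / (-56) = -311 / 2688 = -0.12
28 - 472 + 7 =-437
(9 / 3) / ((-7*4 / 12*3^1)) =-3 / 7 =-0.43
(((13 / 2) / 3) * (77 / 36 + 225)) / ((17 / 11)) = 68783 / 216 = 318.44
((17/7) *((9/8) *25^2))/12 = 31875/224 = 142.30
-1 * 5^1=-5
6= 6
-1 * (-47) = 47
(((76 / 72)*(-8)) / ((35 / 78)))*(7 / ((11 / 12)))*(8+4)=-94848 / 55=-1724.51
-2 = -2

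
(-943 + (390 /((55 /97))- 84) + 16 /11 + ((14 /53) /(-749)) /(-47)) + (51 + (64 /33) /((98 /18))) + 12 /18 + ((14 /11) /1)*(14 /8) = -244351786337 /861980658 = -283.48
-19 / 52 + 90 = 4661 / 52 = 89.63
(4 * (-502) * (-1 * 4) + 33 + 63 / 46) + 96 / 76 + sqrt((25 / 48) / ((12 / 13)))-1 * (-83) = 5 * sqrt(13) / 24 + 7123653 / 874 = 8151.38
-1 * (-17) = 17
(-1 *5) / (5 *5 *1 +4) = -5 / 29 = -0.17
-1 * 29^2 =-841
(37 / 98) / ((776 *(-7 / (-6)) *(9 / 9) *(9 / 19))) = 703 / 798504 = 0.00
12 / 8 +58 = 59.50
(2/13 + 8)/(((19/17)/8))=14416/247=58.36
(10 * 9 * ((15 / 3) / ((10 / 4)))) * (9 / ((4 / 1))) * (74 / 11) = 29970 / 11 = 2724.55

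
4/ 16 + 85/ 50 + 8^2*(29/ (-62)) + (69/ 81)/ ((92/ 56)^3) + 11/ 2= -197418023/ 8855460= -22.29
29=29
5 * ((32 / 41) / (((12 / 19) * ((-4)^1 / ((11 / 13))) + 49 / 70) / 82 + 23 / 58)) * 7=135766400 / 1832337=74.09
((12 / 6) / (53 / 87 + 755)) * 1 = 87 / 32869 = 0.00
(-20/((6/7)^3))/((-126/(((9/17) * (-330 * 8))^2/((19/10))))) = 1422960000/5491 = 259144.05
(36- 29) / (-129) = -7 / 129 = -0.05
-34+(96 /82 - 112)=-144.83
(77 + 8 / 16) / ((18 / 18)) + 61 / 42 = 1658 / 21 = 78.95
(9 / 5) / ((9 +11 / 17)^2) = 2601 / 134480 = 0.02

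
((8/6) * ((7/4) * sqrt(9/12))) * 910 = 3185 * sqrt(3)/3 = 1838.86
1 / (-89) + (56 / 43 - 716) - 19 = -733.71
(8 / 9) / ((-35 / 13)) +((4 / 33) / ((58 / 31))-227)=-22836761 / 100485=-227.27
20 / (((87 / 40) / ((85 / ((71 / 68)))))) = 4624000 / 6177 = 748.58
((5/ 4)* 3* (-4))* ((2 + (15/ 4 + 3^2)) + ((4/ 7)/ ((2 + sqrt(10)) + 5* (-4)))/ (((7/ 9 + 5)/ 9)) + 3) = -15171915/ 57148 + 1215* sqrt(10)/ 28574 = -265.35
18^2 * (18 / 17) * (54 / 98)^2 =104.16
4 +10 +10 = 24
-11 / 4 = -2.75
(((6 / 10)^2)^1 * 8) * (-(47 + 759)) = -58032 / 25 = -2321.28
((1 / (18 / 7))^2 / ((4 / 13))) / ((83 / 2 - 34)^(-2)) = 15925 / 576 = 27.65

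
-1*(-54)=54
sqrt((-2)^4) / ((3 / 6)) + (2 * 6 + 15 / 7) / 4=323 / 28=11.54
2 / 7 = 0.29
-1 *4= -4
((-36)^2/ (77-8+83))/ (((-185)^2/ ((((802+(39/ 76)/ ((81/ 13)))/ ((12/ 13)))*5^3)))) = 106981745/ 3953672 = 27.06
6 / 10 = 3 / 5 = 0.60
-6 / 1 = -6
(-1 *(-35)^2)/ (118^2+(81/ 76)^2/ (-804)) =-379252160/ 4310780849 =-0.09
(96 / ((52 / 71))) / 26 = 852 / 169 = 5.04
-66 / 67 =-0.99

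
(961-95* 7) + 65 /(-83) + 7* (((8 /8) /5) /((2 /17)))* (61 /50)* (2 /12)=74111497 /249000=297.64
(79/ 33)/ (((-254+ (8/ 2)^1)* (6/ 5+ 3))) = -79/ 34650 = -0.00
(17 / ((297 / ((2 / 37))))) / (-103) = -34 / 1131867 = -0.00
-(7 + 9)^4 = -65536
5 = 5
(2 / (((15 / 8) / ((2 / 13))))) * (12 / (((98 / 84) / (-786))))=-603648 / 455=-1326.70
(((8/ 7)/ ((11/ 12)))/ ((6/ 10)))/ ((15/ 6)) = 0.83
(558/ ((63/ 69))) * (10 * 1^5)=42780/ 7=6111.43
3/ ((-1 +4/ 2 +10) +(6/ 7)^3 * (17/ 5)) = 5145/ 22537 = 0.23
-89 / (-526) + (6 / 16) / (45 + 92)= 49561 / 288248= 0.17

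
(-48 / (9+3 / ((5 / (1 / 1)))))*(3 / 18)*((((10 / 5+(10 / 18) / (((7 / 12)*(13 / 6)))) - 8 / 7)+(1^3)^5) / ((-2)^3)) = 1045 / 4368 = 0.24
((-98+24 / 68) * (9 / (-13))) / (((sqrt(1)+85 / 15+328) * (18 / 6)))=3735 / 55471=0.07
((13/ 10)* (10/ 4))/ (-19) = -13/ 76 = -0.17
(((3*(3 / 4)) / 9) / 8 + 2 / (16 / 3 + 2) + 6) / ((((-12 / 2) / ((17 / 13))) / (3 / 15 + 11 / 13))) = -641291 / 446160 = -1.44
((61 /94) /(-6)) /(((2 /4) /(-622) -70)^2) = -23599924 /1069217179101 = -0.00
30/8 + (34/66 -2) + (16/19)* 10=26801/2508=10.69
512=512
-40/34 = -20/17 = -1.18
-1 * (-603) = 603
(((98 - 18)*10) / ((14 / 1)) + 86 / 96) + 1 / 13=253849 / 4368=58.12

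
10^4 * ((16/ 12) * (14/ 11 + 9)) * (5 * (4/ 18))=45200000/ 297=152188.55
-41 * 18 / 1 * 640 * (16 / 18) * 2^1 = -839680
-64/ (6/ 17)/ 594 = -272/ 891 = -0.31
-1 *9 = -9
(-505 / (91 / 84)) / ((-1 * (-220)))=-303 / 143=-2.12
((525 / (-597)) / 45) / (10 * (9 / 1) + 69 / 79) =-2765 / 12857589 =-0.00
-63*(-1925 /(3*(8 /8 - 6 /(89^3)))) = 581599425 /14387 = 40425.34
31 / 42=0.74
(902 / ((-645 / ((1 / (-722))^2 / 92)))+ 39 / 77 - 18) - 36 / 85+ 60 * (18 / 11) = 1625012177461889 / 20245643630520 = 80.26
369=369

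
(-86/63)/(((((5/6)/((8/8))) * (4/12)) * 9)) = -0.55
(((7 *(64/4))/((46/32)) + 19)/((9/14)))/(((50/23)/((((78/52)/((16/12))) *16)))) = 31206/25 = 1248.24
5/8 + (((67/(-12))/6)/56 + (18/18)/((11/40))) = 188263/44352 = 4.24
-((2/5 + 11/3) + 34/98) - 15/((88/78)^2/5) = -90125509/1422960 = -63.34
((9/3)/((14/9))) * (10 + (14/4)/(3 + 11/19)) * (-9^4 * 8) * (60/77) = -7934414130/9163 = -865918.82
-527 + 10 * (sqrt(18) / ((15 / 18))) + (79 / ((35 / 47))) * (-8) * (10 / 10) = -48149 / 35 + 36 * sqrt(2) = -1324.77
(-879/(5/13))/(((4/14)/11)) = -879879/10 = -87987.90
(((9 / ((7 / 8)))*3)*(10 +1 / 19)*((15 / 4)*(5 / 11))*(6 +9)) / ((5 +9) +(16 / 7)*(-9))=-5801625 / 4807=-1206.91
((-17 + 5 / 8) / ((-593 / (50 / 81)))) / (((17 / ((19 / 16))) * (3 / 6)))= 62225 / 26129952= 0.00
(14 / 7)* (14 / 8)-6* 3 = -29 / 2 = -14.50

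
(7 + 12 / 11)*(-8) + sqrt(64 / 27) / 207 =-712 / 11 + 8*sqrt(3) / 1863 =-64.72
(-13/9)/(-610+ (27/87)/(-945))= 13195/5572353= 0.00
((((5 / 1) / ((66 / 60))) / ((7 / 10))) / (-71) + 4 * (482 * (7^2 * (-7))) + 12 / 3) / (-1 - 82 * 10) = 3615327600 / 4488407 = 805.48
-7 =-7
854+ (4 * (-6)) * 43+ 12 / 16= -709 / 4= -177.25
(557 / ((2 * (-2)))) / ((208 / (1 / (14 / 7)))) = -557 / 1664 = -0.33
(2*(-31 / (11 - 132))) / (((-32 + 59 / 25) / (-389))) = 602950 / 89661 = 6.72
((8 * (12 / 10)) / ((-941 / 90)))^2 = 746496 / 885481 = 0.84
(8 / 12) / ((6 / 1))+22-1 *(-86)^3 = 5724703 / 9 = 636078.11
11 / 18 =0.61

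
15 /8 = 1.88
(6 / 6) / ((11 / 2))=2 / 11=0.18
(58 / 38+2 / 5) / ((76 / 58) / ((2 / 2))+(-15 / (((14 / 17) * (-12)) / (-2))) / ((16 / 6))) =1188768 / 106115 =11.20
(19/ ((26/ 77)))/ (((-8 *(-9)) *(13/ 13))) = 1463/ 1872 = 0.78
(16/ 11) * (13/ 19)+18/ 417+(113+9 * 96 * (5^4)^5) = 2393728637695315812929/ 29051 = 82397460937500114.04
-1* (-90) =90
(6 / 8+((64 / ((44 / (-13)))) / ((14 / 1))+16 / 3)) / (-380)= -4373 / 351120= -0.01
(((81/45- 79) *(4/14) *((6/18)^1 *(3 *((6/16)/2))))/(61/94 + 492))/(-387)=9071/418170270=0.00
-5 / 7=-0.71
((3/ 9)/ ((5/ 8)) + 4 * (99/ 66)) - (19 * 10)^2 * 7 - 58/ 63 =-79598732/ 315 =-252694.39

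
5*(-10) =-50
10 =10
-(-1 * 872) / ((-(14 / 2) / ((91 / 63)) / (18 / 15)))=-215.92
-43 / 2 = -21.50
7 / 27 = 0.26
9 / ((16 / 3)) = 27 / 16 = 1.69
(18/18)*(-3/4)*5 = -15/4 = -3.75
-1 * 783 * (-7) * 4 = 21924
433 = 433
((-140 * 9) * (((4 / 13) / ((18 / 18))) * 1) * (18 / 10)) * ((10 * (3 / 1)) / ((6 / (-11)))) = 498960 / 13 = 38381.54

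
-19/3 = -6.33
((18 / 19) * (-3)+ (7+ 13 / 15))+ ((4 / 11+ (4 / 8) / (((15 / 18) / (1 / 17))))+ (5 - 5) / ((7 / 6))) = 57809 / 10659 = 5.42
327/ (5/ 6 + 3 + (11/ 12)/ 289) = 378012/ 4435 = 85.23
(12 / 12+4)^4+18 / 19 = 11893 / 19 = 625.95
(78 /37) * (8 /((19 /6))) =3744 /703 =5.33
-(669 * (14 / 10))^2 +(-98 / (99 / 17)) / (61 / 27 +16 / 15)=-108315309921 / 123475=-877224.62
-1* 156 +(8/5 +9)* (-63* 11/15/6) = -11881/50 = -237.62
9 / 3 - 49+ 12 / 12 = -45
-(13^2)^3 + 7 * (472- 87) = -4824114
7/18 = 0.39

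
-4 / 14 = -2 / 7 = -0.29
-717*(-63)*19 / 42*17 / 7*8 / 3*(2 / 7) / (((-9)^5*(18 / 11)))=-3396668 / 8680203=-0.39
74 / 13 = 5.69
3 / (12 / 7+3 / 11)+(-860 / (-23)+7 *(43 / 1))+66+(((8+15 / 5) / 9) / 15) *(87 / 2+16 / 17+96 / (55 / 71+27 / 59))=113314673147 / 272476170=415.87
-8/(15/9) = -24/5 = -4.80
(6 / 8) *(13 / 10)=39 / 40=0.98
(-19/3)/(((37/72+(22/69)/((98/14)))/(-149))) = 10938984/6485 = 1686.81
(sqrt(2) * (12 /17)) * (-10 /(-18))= 20 * sqrt(2) /51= 0.55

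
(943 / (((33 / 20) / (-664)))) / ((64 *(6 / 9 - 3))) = 391345 / 154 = 2541.20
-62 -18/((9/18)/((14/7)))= -134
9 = 9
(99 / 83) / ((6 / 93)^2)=95139 / 332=286.56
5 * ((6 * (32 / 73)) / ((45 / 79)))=5056 / 219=23.09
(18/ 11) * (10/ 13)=180/ 143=1.26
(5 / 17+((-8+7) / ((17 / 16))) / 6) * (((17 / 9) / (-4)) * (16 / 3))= -28 / 81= -0.35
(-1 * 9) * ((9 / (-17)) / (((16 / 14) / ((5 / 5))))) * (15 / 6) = 10.42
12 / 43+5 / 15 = 79 / 129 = 0.61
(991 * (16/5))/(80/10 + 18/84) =221984/575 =386.06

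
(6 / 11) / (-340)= -3 / 1870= -0.00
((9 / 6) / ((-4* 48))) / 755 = -0.00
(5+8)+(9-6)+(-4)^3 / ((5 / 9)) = -496 / 5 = -99.20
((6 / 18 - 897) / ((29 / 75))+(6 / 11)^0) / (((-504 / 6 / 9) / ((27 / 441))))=86427 / 5684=15.21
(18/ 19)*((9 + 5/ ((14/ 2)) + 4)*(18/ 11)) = 31104/ 1463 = 21.26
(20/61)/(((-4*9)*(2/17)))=-85/1098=-0.08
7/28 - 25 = -24.75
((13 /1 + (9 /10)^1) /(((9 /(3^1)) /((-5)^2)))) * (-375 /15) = -17375 /6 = -2895.83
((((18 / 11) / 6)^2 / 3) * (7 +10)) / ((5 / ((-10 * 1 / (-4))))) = 51 / 242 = 0.21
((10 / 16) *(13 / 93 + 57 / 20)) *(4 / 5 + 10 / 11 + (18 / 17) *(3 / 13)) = 4126262 / 1130415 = 3.65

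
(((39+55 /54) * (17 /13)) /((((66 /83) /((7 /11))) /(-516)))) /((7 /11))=-131114353 /3861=-33958.65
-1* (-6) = 6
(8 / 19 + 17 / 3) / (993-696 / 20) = 1735 / 273087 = 0.01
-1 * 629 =-629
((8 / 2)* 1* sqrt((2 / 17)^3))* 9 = 72* sqrt(34) / 289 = 1.45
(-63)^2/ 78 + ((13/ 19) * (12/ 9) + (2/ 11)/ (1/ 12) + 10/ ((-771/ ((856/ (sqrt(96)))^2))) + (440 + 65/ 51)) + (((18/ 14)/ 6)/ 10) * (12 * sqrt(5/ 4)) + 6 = 9 * sqrt(5)/ 70 + 85950219341/ 213670314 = 402.54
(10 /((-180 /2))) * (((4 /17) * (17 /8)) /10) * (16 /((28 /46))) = -46 /315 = -0.15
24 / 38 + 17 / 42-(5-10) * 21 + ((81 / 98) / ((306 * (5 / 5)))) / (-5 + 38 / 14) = 46031135 / 434112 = 106.04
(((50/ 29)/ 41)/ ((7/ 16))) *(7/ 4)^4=0.90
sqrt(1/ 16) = 1/ 4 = 0.25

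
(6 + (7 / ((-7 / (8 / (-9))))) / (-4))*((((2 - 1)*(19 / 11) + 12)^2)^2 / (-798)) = -13517025626 / 52575831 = -257.10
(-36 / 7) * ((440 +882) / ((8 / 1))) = -849.86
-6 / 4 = -3 / 2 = -1.50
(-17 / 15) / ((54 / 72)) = -68 / 45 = -1.51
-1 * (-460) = 460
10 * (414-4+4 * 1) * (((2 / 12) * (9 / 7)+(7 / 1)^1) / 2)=104535 / 7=14933.57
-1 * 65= -65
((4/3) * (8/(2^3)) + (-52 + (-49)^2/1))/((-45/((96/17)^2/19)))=-7220224/82365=-87.66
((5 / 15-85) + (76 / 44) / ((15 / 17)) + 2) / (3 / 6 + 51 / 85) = -8878 / 121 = -73.37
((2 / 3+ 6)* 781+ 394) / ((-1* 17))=-16802 / 51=-329.45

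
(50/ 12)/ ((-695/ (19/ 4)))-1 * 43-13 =-186911/ 3336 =-56.03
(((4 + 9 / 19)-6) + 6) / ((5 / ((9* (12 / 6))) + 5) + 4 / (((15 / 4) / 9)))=7650 / 25441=0.30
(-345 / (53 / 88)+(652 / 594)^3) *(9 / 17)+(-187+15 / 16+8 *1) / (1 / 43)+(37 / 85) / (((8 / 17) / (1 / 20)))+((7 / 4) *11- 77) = -16820969255763661 / 2098174557600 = -8016.95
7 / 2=3.50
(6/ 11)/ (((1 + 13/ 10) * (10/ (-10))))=-60/ 253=-0.24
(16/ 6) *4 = 32/ 3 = 10.67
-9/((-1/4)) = 36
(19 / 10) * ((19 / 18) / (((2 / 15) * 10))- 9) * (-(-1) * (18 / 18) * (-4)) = 3743 / 60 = 62.38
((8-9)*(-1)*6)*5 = 30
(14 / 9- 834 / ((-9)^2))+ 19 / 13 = -2555 / 351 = -7.28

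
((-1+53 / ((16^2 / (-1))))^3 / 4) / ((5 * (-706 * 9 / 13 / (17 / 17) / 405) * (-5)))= -3451924593 / 236894289920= -0.01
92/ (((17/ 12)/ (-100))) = -110400/ 17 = -6494.12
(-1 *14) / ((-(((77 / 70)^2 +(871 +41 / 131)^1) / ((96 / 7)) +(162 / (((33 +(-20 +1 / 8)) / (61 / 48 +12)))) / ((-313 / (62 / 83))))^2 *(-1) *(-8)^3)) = 463284150240040000 / 67739705643457630832623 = 0.00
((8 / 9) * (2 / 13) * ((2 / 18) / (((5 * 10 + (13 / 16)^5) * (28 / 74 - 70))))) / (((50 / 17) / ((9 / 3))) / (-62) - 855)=0.00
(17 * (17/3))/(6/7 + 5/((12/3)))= 8092/177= 45.72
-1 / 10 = -0.10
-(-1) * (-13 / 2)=-13 / 2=-6.50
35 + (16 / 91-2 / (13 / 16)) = 229 / 7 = 32.71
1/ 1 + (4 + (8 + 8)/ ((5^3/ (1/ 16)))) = 626/ 125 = 5.01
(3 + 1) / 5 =0.80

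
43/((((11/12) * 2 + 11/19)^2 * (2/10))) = 558828/15125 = 36.95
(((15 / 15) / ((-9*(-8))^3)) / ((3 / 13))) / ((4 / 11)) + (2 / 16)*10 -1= 1119887 / 4478976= 0.25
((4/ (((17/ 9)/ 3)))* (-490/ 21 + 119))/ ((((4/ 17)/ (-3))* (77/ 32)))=-35424/ 11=-3220.36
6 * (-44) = -264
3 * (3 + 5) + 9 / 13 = 321 / 13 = 24.69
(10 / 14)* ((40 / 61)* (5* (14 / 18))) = 1000 / 549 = 1.82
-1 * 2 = -2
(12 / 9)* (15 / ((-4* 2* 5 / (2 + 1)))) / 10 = -3 / 20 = -0.15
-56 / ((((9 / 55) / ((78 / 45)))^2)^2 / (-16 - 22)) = 14237566190848 / 531441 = 26790492.62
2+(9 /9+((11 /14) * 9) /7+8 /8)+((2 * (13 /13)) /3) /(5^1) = 7561 /1470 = 5.14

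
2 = 2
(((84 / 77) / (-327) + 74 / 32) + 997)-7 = 19036459 / 19184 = 992.31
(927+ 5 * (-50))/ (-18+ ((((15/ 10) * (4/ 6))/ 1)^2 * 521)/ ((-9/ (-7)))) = 6093/ 3485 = 1.75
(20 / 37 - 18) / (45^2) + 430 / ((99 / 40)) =143182894 / 824175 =173.73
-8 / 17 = -0.47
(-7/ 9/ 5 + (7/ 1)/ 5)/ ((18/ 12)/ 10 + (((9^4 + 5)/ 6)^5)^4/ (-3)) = -0.00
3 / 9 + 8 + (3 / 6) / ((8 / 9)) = 427 / 48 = 8.90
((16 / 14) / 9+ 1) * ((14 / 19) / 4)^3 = 3479 / 493848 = 0.01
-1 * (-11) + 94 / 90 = 542 / 45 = 12.04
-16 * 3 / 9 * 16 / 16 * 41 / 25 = -8.75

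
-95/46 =-2.07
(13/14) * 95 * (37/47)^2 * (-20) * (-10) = 169071500/15463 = 10933.94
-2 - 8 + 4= -6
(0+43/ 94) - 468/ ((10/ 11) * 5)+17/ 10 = -118443/ 1175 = -100.80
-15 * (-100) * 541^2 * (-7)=-3073150500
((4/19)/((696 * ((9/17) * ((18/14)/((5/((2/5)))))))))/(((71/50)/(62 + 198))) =9668750/9506403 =1.02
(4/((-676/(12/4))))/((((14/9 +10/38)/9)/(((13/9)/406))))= -513/1641458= -0.00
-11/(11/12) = -12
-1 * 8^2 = -64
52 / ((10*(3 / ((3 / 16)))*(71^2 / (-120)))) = -39 / 5041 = -0.01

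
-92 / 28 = -23 / 7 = -3.29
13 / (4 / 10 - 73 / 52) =-3380 / 261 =-12.95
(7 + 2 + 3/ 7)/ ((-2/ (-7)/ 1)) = 33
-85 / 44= -1.93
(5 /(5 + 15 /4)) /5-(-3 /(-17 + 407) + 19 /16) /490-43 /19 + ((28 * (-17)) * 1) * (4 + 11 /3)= -106065403859 /29047200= -3651.48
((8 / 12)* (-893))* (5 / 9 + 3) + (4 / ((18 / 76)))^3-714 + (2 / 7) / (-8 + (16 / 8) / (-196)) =1136815018 / 572265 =1986.52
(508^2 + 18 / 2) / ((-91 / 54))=-13935942 / 91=-153142.22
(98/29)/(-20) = -49/290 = -0.17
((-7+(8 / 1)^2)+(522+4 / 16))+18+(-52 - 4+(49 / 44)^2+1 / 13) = 13655329 / 25168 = 542.57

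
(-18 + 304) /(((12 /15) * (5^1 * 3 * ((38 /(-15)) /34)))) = -12155 /38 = -319.87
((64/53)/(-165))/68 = -16/148665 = -0.00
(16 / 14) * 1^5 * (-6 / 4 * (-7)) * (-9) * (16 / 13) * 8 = -13824 / 13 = -1063.38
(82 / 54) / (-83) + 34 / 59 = 73775 / 132219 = 0.56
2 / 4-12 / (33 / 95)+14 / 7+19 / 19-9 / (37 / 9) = -27053 / 814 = -33.23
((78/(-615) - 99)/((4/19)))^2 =149072437801/672400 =221702.02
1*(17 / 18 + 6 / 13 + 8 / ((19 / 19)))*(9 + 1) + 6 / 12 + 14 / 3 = 23219 / 234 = 99.23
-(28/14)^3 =-8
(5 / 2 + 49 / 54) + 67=1901 / 27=70.41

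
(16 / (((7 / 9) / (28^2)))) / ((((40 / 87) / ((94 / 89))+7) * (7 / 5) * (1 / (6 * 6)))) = 55777.06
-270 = -270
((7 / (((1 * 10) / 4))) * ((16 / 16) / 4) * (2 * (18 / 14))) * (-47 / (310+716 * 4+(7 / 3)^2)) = -3807 / 143075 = -0.03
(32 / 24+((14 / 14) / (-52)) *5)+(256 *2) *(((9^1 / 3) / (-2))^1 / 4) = -29759 / 156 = -190.76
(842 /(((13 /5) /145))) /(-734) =-305225 /4771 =-63.98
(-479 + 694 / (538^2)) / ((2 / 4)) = -69321491 / 72361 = -958.00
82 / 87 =0.94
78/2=39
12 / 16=0.75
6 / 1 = 6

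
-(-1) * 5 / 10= 1 / 2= 0.50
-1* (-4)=4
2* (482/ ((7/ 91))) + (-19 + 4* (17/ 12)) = 37556/ 3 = 12518.67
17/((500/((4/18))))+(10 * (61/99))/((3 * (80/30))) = 12833/16500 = 0.78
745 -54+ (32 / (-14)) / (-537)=2597485 / 3759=691.00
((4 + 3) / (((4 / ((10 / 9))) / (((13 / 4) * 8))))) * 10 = 4550 / 9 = 505.56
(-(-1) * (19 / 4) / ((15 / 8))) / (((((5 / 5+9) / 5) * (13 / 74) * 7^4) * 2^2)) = 703 / 936390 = 0.00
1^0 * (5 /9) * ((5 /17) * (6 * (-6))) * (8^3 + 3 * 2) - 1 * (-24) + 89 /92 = -4726551 /1564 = -3022.09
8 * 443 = 3544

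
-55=-55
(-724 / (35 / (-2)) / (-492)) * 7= -362 / 615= -0.59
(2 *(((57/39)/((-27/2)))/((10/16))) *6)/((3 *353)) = -1216/619515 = -0.00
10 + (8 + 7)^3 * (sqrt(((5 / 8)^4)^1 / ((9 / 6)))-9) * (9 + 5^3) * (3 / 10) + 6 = -1221059 + 1130625 * sqrt(6) / 64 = -1177786.28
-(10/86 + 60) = -2585/43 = -60.12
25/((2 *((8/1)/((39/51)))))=325/272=1.19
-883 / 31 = -28.48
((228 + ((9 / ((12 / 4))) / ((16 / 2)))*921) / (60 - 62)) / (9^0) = -4587 / 16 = -286.69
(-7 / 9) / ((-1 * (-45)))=-7 / 405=-0.02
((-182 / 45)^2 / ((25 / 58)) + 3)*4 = 8292268 / 50625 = 163.80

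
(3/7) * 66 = 198/7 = 28.29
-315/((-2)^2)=-315/4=-78.75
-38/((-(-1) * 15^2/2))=-76/225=-0.34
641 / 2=320.50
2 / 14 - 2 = -13 / 7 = -1.86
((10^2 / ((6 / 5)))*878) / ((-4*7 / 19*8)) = -6206.10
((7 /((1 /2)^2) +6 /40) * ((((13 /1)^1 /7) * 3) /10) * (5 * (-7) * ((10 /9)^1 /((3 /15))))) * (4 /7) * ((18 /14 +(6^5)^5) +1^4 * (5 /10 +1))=-4855229822124627969131095 /98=-49543161450251305807460.15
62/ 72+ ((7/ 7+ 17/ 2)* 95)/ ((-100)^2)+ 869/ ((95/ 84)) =526221931/ 684000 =769.33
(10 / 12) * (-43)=-215 / 6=-35.83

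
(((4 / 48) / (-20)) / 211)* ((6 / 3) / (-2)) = 1 / 50640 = 0.00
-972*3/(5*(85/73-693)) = 53217/63130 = 0.84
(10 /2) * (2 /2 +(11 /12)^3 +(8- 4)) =49855 /1728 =28.85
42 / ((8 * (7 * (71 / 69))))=207 / 284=0.73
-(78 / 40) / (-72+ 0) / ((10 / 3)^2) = 39 / 16000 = 0.00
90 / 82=45 / 41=1.10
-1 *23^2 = -529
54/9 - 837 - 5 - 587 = -1423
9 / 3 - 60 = -57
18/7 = 2.57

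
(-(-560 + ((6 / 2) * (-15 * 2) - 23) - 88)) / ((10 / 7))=5327 / 10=532.70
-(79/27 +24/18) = -115/27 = -4.26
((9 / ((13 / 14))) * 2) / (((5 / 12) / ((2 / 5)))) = 6048 / 325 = 18.61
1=1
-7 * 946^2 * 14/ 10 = -43850884/ 5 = -8770176.80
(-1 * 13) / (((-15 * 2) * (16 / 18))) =39 / 80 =0.49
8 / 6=4 / 3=1.33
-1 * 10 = -10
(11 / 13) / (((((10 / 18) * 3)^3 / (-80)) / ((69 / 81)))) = -4048 / 325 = -12.46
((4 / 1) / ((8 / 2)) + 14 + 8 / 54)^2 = 167281 / 729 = 229.47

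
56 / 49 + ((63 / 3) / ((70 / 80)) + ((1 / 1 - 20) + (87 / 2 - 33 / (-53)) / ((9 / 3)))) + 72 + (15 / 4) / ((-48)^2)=105824575 / 1139712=92.85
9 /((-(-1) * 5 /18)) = 162 /5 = 32.40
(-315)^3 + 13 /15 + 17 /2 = -937675969 /30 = -31255865.63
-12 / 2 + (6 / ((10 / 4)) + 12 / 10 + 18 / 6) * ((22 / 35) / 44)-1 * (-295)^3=8985329183 / 350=25672369.09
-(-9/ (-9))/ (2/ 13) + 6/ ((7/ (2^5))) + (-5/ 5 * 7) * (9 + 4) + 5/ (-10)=-494/ 7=-70.57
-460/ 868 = -115/ 217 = -0.53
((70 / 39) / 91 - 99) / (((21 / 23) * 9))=-12.05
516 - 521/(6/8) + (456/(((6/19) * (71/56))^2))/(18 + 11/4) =-41.58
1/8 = 0.12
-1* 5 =-5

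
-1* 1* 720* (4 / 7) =-2880 / 7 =-411.43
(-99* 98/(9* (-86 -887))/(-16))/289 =-77/321368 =-0.00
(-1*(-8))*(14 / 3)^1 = 112 / 3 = 37.33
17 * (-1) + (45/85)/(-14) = -4055/238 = -17.04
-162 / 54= -3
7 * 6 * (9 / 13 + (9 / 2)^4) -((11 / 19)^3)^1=12306121619 / 713336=17251.51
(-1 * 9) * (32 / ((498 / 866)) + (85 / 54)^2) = -523.12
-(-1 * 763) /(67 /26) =19838 /67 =296.09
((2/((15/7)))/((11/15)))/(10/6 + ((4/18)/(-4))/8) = 2016/2629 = 0.77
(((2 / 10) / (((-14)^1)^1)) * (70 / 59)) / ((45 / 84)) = -28 / 885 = -0.03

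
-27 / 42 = -0.64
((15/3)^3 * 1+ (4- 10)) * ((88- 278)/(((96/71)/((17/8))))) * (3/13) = -13645135/1664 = -8200.20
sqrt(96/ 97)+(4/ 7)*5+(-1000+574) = -2962/ 7+4*sqrt(582)/ 97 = -422.15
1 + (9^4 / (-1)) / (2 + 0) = -3279.50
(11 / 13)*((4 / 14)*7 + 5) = 77 / 13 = 5.92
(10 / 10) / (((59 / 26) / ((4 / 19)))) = 104 / 1121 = 0.09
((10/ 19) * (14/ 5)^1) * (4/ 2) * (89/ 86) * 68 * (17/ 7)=411536/ 817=503.72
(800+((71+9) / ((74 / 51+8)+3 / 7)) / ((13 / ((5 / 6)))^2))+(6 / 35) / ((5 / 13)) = 250496351242 / 312933075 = 800.48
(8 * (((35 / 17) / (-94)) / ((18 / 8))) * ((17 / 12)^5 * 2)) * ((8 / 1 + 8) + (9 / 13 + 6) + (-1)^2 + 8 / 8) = -312786145 / 14253408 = -21.94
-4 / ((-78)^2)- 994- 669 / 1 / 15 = -7898558 / 7605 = -1038.60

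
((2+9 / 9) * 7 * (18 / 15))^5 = 31757969376 / 3125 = 10162550.20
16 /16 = 1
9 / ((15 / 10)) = 6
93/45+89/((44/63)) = 85469/660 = 129.50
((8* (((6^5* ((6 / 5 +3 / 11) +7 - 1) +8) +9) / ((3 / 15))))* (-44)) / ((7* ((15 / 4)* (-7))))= 409199488 / 735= 556734.00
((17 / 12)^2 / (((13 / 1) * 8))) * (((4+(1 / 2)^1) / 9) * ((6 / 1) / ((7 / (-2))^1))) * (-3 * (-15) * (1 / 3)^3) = -1445 / 52416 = -0.03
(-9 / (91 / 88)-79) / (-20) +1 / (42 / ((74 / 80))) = 96253 / 21840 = 4.41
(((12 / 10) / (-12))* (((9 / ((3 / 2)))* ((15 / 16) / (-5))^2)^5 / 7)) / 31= -14348907 / 74560632258560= -0.00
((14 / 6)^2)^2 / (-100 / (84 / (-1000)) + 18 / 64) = 537824 / 21605103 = 0.02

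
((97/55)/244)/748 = 97/10038160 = 0.00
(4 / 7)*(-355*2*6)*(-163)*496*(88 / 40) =432975689.14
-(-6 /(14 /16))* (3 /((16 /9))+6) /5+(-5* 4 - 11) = -716 /35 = -20.46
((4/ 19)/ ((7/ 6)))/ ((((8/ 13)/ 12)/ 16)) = 7488/ 133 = 56.30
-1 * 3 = -3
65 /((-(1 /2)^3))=-520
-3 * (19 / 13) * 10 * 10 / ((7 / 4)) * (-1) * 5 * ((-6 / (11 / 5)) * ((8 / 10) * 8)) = -21888000 / 1001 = -21866.13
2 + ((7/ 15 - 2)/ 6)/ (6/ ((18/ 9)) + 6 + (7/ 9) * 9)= 2857/ 1440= 1.98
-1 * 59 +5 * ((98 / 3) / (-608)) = -54053 / 912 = -59.27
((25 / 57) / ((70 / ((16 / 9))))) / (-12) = -0.00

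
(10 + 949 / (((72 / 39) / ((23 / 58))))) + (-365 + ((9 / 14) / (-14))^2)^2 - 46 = 133391.30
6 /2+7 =10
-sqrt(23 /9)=-sqrt(23) /3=-1.60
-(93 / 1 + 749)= -842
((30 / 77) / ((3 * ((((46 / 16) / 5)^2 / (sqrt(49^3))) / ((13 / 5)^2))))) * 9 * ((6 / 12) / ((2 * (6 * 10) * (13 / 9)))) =137592 / 5819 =23.65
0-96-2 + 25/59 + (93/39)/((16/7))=-1184653/12272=-96.53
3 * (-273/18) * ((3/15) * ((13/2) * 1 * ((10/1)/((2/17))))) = -20111/4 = -5027.75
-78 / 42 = -13 / 7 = -1.86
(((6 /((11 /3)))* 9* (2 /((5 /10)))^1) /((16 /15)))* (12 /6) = 1215 /11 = 110.45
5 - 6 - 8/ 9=-17/ 9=-1.89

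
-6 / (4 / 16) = -24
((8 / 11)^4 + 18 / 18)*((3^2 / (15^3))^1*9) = 56211 / 1830125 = 0.03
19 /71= 0.27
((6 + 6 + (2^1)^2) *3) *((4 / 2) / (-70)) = -48 / 35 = -1.37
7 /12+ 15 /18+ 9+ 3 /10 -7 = 223 /60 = 3.72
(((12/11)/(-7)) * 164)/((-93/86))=56416/2387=23.63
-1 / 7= -0.14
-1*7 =-7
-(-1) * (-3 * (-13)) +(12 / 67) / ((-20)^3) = 5225997 / 134000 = 39.00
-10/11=-0.91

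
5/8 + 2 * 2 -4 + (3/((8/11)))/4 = 53/32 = 1.66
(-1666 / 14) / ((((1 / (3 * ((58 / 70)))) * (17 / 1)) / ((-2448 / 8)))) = 26622 / 5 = 5324.40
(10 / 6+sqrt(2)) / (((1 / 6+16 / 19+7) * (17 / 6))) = 684 * sqrt(2) / 15521+1140 / 15521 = 0.14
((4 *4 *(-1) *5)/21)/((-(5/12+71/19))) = 6080/6629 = 0.92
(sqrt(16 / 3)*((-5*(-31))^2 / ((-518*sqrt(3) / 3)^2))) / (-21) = -0.03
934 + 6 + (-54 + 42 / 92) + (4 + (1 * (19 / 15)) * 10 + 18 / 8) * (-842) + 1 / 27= -9340672 / 621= -15041.34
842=842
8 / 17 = 0.47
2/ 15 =0.13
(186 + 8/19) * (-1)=-3542/19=-186.42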